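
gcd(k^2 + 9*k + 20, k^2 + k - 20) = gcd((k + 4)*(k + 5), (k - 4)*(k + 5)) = k + 5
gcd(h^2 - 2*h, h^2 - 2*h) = h^2 - 2*h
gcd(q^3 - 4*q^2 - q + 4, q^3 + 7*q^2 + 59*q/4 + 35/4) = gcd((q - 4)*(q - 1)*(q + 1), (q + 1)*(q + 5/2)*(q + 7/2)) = q + 1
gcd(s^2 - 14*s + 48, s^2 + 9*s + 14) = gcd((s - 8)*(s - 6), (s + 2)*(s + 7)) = 1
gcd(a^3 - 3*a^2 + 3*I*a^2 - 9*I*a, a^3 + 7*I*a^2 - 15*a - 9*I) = a + 3*I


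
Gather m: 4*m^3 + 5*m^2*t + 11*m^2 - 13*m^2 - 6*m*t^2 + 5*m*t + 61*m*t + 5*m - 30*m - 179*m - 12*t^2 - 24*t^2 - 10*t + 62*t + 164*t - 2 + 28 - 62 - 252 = 4*m^3 + m^2*(5*t - 2) + m*(-6*t^2 + 66*t - 204) - 36*t^2 + 216*t - 288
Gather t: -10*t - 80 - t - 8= -11*t - 88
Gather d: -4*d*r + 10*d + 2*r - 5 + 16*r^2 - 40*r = d*(10 - 4*r) + 16*r^2 - 38*r - 5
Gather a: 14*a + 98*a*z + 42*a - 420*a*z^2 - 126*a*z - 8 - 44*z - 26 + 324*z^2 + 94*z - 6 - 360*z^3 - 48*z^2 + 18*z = a*(-420*z^2 - 28*z + 56) - 360*z^3 + 276*z^2 + 68*z - 40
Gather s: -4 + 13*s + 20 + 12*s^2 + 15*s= 12*s^2 + 28*s + 16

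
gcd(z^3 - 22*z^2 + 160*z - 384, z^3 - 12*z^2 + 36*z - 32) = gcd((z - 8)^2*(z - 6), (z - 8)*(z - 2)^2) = z - 8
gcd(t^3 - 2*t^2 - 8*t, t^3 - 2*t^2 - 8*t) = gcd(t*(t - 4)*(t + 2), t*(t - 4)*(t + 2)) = t^3 - 2*t^2 - 8*t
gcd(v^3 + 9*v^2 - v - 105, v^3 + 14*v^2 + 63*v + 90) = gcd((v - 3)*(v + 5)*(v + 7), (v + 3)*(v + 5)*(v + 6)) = v + 5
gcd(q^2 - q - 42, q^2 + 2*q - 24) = q + 6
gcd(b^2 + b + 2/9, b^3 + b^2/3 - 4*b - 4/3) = b + 1/3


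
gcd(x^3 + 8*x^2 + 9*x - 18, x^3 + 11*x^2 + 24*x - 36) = x^2 + 5*x - 6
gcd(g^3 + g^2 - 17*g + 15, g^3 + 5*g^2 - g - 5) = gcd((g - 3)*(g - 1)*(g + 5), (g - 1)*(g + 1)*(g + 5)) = g^2 + 4*g - 5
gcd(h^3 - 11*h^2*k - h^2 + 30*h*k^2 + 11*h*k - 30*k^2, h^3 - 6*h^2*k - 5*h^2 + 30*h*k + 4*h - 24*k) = h^2 - 6*h*k - h + 6*k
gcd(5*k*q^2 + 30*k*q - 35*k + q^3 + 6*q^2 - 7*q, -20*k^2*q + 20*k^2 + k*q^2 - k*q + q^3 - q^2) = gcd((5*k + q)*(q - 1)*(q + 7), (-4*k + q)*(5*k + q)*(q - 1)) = 5*k*q - 5*k + q^2 - q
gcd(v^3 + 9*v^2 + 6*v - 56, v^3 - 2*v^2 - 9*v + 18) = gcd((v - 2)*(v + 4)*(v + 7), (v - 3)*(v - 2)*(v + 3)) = v - 2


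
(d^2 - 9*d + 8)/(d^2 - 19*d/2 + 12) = 2*(d - 1)/(2*d - 3)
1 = 1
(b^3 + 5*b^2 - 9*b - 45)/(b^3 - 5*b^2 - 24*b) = (b^2 + 2*b - 15)/(b*(b - 8))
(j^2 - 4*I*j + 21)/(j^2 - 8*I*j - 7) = (j + 3*I)/(j - I)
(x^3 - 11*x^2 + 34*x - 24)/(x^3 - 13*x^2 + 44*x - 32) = (x - 6)/(x - 8)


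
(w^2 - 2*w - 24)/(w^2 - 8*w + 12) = (w + 4)/(w - 2)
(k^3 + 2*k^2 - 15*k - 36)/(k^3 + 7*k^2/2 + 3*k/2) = 2*(k^2 - k - 12)/(k*(2*k + 1))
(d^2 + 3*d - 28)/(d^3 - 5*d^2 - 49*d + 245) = (d - 4)/(d^2 - 12*d + 35)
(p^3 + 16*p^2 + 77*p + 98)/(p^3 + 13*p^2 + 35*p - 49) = (p + 2)/(p - 1)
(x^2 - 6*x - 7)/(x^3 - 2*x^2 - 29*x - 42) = (x + 1)/(x^2 + 5*x + 6)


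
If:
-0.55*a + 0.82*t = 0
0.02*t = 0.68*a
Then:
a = 0.00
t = 0.00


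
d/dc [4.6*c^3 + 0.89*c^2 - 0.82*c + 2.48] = 13.8*c^2 + 1.78*c - 0.82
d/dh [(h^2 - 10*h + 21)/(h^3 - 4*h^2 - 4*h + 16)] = (-h^4 + 20*h^3 - 107*h^2 + 200*h - 76)/(h^6 - 8*h^5 + 8*h^4 + 64*h^3 - 112*h^2 - 128*h + 256)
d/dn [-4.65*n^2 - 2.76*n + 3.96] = -9.3*n - 2.76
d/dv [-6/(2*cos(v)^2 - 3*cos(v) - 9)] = 6*(3 - 4*cos(v))*sin(v)/(3*cos(v) - cos(2*v) + 8)^2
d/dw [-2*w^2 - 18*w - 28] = -4*w - 18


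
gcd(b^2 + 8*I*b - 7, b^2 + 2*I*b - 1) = b + I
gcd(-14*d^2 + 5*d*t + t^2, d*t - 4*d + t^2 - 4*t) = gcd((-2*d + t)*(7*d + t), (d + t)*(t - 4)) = 1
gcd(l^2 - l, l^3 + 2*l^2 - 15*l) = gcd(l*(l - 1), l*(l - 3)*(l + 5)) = l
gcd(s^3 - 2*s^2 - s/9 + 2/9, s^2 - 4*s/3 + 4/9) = 1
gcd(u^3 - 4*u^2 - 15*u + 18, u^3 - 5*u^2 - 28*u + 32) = u - 1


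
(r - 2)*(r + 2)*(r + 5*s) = r^3 + 5*r^2*s - 4*r - 20*s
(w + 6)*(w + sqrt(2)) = w^2 + sqrt(2)*w + 6*w + 6*sqrt(2)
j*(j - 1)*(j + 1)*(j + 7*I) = j^4 + 7*I*j^3 - j^2 - 7*I*j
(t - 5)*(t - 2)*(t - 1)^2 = t^4 - 9*t^3 + 25*t^2 - 27*t + 10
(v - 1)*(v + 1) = v^2 - 1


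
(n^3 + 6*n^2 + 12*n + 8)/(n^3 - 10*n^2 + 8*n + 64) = (n^2 + 4*n + 4)/(n^2 - 12*n + 32)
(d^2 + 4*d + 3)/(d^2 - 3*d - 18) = (d + 1)/(d - 6)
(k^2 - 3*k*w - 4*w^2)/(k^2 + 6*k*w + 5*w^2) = (k - 4*w)/(k + 5*w)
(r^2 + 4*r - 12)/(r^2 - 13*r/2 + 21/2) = 2*(r^2 + 4*r - 12)/(2*r^2 - 13*r + 21)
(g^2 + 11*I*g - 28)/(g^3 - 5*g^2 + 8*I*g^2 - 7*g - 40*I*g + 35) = (g + 4*I)/(g^2 + g*(-5 + I) - 5*I)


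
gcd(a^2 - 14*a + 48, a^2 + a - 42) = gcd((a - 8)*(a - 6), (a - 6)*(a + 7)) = a - 6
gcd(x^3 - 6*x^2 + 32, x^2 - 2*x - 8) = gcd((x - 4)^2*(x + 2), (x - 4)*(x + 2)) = x^2 - 2*x - 8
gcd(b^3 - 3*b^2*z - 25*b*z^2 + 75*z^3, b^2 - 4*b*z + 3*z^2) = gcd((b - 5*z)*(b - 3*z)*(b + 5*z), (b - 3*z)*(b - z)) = -b + 3*z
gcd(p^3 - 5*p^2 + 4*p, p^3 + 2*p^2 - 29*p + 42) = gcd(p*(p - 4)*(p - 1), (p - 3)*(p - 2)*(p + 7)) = 1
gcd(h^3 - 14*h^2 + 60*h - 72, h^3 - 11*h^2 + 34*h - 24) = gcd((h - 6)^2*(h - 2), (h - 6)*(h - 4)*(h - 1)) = h - 6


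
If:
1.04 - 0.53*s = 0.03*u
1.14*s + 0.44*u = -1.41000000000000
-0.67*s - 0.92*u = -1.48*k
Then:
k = -4.90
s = 2.51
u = -9.71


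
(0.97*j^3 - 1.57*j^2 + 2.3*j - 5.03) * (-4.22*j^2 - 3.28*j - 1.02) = -4.0934*j^5 + 3.4438*j^4 - 5.5458*j^3 + 15.284*j^2 + 14.1524*j + 5.1306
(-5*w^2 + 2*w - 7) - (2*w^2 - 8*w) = -7*w^2 + 10*w - 7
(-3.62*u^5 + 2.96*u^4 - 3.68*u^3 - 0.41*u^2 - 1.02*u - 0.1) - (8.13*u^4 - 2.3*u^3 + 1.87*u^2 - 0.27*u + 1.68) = -3.62*u^5 - 5.17*u^4 - 1.38*u^3 - 2.28*u^2 - 0.75*u - 1.78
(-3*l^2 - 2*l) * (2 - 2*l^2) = 6*l^4 + 4*l^3 - 6*l^2 - 4*l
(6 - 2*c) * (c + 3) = 18 - 2*c^2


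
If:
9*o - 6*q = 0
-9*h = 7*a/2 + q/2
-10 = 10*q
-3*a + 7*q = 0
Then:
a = -7/3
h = 26/27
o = -2/3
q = -1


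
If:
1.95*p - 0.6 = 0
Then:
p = 0.31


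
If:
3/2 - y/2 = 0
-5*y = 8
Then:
No Solution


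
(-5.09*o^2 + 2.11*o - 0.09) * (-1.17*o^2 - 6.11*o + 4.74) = 5.9553*o^4 + 28.6312*o^3 - 36.9134*o^2 + 10.5513*o - 0.4266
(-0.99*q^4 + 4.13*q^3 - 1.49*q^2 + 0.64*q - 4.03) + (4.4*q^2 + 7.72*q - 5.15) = -0.99*q^4 + 4.13*q^3 + 2.91*q^2 + 8.36*q - 9.18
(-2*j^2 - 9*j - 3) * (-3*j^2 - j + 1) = 6*j^4 + 29*j^3 + 16*j^2 - 6*j - 3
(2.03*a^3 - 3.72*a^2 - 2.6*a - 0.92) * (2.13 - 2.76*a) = -5.6028*a^4 + 14.5911*a^3 - 0.747600000000001*a^2 - 2.9988*a - 1.9596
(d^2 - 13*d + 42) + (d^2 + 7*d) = 2*d^2 - 6*d + 42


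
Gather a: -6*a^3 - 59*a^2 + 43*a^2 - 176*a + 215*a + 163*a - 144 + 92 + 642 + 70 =-6*a^3 - 16*a^2 + 202*a + 660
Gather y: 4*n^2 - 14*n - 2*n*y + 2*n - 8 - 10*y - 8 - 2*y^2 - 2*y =4*n^2 - 12*n - 2*y^2 + y*(-2*n - 12) - 16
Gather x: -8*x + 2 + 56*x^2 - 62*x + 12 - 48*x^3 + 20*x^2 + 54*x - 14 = -48*x^3 + 76*x^2 - 16*x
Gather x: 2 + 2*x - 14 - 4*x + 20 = 8 - 2*x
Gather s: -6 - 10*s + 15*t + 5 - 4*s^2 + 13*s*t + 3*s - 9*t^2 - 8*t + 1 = -4*s^2 + s*(13*t - 7) - 9*t^2 + 7*t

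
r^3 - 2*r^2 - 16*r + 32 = (r - 4)*(r - 2)*(r + 4)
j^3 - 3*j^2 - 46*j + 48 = (j - 8)*(j - 1)*(j + 6)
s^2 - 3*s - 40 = (s - 8)*(s + 5)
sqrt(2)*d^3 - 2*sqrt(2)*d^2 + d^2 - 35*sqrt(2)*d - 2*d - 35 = (d - 7)*(d + 5)*(sqrt(2)*d + 1)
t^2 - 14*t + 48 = (t - 8)*(t - 6)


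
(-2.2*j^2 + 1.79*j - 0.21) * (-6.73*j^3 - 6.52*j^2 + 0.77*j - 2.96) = 14.806*j^5 + 2.2973*j^4 - 11.9515*j^3 + 9.2595*j^2 - 5.4601*j + 0.6216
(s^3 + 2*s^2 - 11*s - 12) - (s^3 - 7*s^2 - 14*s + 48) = 9*s^2 + 3*s - 60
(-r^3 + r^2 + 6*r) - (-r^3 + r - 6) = r^2 + 5*r + 6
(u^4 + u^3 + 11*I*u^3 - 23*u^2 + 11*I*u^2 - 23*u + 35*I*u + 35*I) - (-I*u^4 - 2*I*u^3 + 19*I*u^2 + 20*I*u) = u^4 + I*u^4 + u^3 + 13*I*u^3 - 23*u^2 - 8*I*u^2 - 23*u + 15*I*u + 35*I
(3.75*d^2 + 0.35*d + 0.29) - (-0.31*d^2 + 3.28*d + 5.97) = 4.06*d^2 - 2.93*d - 5.68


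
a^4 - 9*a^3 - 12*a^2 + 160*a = a*(a - 8)*(a - 5)*(a + 4)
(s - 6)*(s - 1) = s^2 - 7*s + 6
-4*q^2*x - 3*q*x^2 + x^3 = x*(-4*q + x)*(q + x)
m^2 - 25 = (m - 5)*(m + 5)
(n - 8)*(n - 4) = n^2 - 12*n + 32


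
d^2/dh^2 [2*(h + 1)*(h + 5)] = 4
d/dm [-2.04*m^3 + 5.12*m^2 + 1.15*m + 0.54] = -6.12*m^2 + 10.24*m + 1.15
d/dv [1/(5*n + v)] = -1/(5*n + v)^2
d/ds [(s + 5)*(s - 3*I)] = 2*s + 5 - 3*I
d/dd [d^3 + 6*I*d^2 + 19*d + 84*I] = 3*d^2 + 12*I*d + 19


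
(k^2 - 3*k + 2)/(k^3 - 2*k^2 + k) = (k - 2)/(k*(k - 1))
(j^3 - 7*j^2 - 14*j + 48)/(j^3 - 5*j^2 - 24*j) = (j - 2)/j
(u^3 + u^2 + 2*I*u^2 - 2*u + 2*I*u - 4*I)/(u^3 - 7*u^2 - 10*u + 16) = (u + 2*I)/(u - 8)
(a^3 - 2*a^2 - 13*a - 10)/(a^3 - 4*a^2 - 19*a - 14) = (a - 5)/(a - 7)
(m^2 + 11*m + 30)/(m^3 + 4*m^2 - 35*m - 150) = (m + 6)/(m^2 - m - 30)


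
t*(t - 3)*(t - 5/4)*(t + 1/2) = t^4 - 15*t^3/4 + 13*t^2/8 + 15*t/8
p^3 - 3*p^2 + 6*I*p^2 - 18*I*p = p*(p - 3)*(p + 6*I)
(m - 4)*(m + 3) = m^2 - m - 12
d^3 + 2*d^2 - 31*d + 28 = (d - 4)*(d - 1)*(d + 7)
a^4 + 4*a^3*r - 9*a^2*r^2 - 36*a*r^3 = a*(a - 3*r)*(a + 3*r)*(a + 4*r)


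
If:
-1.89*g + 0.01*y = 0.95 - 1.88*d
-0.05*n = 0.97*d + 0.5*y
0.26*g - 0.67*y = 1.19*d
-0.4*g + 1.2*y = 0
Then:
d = -0.02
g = -0.52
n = 2.04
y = -0.17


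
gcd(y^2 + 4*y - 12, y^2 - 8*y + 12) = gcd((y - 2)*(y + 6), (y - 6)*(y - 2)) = y - 2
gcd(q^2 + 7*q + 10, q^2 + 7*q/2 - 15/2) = q + 5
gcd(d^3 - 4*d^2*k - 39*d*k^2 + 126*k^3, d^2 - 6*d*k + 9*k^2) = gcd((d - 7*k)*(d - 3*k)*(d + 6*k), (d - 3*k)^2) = d - 3*k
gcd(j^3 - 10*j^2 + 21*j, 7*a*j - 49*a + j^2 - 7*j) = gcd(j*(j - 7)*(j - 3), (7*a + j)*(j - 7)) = j - 7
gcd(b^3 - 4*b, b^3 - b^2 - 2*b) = b^2 - 2*b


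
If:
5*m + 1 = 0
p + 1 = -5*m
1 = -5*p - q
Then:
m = -1/5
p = 0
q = -1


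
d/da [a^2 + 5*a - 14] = 2*a + 5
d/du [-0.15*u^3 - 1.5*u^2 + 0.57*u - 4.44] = -0.45*u^2 - 3.0*u + 0.57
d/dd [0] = 0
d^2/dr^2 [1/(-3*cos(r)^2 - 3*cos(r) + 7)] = 3*(12*sin(r)^4 - 37*sin(r)^2 - 17*cos(r)/4 + 9*cos(3*r)/4 + 5)/(-3*sin(r)^2 + 3*cos(r) - 4)^3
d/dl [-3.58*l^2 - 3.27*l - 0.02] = -7.16*l - 3.27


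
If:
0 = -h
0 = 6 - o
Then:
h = 0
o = 6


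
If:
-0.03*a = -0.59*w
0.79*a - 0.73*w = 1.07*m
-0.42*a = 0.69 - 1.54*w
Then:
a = -2.02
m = -1.42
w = -0.10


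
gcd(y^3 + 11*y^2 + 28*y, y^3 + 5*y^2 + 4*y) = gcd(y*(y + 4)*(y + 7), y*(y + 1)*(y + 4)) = y^2 + 4*y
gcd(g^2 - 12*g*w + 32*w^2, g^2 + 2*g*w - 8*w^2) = 1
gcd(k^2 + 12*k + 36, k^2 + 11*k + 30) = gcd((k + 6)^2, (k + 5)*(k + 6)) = k + 6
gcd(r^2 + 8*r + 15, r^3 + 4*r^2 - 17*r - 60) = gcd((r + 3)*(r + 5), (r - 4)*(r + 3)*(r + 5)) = r^2 + 8*r + 15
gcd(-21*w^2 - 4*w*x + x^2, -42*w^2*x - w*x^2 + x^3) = -7*w + x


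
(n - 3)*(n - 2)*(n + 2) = n^3 - 3*n^2 - 4*n + 12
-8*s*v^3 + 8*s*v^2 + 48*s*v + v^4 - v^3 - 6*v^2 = v*(-8*s + v)*(v - 3)*(v + 2)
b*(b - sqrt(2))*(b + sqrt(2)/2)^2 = b^4 - 3*b^2/2 - sqrt(2)*b/2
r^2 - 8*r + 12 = (r - 6)*(r - 2)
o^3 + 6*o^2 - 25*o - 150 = (o - 5)*(o + 5)*(o + 6)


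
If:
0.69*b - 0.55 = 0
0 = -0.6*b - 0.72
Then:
No Solution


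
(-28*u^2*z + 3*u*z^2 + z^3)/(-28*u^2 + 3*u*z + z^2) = z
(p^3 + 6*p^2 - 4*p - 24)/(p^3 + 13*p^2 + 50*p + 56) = (p^2 + 4*p - 12)/(p^2 + 11*p + 28)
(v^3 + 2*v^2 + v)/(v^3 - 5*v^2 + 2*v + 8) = v*(v + 1)/(v^2 - 6*v + 8)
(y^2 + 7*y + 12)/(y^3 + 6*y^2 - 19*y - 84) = (y + 4)/(y^2 + 3*y - 28)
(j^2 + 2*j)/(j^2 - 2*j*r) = (j + 2)/(j - 2*r)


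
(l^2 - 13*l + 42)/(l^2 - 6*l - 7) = (l - 6)/(l + 1)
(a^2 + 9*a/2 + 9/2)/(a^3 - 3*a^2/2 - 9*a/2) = (a + 3)/(a*(a - 3))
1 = 1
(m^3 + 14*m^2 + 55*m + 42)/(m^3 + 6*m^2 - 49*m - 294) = (m + 1)/(m - 7)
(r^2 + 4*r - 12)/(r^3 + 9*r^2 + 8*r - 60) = 1/(r + 5)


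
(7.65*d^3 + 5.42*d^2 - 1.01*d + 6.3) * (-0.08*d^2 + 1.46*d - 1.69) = -0.612*d^5 + 10.7354*d^4 - 4.9345*d^3 - 11.1384*d^2 + 10.9049*d - 10.647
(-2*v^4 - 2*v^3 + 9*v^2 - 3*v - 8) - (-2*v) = -2*v^4 - 2*v^3 + 9*v^2 - v - 8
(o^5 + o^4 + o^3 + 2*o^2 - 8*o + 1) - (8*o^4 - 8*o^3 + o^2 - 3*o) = o^5 - 7*o^4 + 9*o^3 + o^2 - 5*o + 1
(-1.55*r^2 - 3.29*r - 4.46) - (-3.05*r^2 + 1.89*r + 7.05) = 1.5*r^2 - 5.18*r - 11.51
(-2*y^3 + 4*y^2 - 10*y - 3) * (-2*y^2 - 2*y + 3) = 4*y^5 - 4*y^4 + 6*y^3 + 38*y^2 - 24*y - 9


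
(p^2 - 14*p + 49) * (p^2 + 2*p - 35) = p^4 - 12*p^3 - 14*p^2 + 588*p - 1715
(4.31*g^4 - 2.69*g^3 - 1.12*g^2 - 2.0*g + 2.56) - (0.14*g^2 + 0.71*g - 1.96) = 4.31*g^4 - 2.69*g^3 - 1.26*g^2 - 2.71*g + 4.52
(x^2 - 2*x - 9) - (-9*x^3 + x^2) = 9*x^3 - 2*x - 9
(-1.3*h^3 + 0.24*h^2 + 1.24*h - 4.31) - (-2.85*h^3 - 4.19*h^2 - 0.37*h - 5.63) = 1.55*h^3 + 4.43*h^2 + 1.61*h + 1.32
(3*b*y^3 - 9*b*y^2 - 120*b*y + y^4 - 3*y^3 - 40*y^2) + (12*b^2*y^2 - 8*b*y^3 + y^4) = 12*b^2*y^2 - 5*b*y^3 - 9*b*y^2 - 120*b*y + 2*y^4 - 3*y^3 - 40*y^2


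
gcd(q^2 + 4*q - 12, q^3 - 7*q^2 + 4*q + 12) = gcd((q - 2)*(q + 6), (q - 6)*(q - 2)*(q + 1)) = q - 2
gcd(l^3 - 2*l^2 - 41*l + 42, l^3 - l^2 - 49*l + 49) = l^2 - 8*l + 7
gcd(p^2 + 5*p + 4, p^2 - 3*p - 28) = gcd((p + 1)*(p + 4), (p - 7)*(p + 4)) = p + 4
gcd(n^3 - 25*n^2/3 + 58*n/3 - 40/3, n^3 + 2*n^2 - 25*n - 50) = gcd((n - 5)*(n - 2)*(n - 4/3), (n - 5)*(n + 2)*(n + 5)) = n - 5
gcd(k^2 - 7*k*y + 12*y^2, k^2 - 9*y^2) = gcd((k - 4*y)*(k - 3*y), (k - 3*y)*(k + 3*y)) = -k + 3*y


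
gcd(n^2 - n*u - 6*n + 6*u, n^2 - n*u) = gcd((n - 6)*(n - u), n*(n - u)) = -n + u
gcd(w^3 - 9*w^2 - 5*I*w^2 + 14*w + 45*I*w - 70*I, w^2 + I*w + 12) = 1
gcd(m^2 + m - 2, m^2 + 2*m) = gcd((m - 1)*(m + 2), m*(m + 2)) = m + 2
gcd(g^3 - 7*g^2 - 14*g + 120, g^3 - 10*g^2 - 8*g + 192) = g^2 - 2*g - 24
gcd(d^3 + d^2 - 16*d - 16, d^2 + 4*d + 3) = d + 1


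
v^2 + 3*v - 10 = (v - 2)*(v + 5)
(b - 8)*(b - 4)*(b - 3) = b^3 - 15*b^2 + 68*b - 96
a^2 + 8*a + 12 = (a + 2)*(a + 6)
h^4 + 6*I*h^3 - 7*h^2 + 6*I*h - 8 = (h - I)*(h + I)*(h + 2*I)*(h + 4*I)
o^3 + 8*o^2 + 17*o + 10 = (o + 1)*(o + 2)*(o + 5)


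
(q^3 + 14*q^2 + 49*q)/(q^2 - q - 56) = q*(q + 7)/(q - 8)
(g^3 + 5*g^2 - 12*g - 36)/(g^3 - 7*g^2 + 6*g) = (g^3 + 5*g^2 - 12*g - 36)/(g*(g^2 - 7*g + 6))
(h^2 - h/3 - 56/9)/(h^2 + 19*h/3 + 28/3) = (h - 8/3)/(h + 4)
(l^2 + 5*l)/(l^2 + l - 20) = l/(l - 4)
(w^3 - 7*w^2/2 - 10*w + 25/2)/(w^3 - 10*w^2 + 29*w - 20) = (w + 5/2)/(w - 4)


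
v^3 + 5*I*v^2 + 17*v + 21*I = (v - 3*I)*(v + I)*(v + 7*I)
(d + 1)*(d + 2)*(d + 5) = d^3 + 8*d^2 + 17*d + 10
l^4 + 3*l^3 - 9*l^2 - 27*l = l*(l - 3)*(l + 3)^2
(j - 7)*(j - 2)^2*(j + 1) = j^4 - 10*j^3 + 21*j^2 + 4*j - 28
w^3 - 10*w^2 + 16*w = w*(w - 8)*(w - 2)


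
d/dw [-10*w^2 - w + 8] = -20*w - 1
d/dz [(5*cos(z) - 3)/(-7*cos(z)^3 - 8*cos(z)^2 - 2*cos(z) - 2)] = 16*(-70*cos(z)^3 + 23*cos(z)^2 + 48*cos(z) + 16)*sin(z)/(-32*sin(z)^2 + 29*cos(z) + 7*cos(3*z) + 40)^2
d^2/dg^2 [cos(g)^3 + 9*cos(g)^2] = -3*cos(g)/4 - 18*cos(2*g) - 9*cos(3*g)/4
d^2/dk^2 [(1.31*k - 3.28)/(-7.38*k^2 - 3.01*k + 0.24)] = (-(1.31*k - 3.28)*(14.76*k + 3.01)*(29.52*k + 6.02) + (58.0068*k - 40.5266)*(7.38*k^2 + 3.01*k - 0.24))/(7.38*k^2 + 3.01*k - 0.24)^3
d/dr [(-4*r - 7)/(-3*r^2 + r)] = (-12*r^2 - 42*r + 7)/(r^2*(9*r^2 - 6*r + 1))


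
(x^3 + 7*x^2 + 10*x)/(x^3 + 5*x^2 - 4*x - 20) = x/(x - 2)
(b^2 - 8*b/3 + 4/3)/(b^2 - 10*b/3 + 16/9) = 3*(b - 2)/(3*b - 8)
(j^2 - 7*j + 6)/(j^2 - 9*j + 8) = (j - 6)/(j - 8)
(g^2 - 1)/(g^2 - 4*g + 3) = (g + 1)/(g - 3)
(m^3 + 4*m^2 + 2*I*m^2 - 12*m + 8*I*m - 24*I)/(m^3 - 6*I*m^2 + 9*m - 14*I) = (m^2 + 4*m - 12)/(m^2 - 8*I*m - 7)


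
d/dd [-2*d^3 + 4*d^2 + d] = -6*d^2 + 8*d + 1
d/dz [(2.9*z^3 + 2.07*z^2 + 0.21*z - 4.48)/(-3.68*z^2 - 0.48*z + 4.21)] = (-10.672*z^4 - 2.784*z^3 + 36.4062*z^2 - 15.5434*z - 1.2663)/(13.5424*z^4 + 3.5328*z^3 - 30.7552*z^2 - 4.0416*z + 17.7241)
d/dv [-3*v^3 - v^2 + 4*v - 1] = -9*v^2 - 2*v + 4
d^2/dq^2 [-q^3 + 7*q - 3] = -6*q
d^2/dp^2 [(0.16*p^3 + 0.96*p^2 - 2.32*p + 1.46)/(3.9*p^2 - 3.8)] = (-2.8421709430404e-14*p^4 - 65.832*p^3 + 218.6028*p^2 - 192.432*p + 70.9992)/(59.319*p^6 - 173.394*p^4 + 168.948*p^2 - 54.872)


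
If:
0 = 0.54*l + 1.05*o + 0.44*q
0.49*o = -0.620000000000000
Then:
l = 2.46031746031746 - 0.814814814814815*q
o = -1.27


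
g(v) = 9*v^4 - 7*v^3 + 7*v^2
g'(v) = 36*v^3 - 21*v^2 + 14*v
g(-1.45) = 75.84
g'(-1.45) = -174.20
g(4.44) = 3022.93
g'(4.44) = 2799.20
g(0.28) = 0.45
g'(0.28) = 3.06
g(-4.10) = 3143.30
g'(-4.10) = -2891.57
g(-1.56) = 96.91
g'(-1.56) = -209.62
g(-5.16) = 7528.40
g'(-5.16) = -5577.35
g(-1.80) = 157.98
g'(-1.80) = -303.19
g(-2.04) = 244.43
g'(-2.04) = -421.58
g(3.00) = 603.00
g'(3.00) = 825.00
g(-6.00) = 13428.00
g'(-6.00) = -8616.00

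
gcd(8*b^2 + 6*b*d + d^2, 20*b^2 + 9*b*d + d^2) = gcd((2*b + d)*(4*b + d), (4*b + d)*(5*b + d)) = 4*b + d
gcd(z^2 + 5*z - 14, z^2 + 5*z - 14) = z^2 + 5*z - 14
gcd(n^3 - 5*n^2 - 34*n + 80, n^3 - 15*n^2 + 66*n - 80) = n^2 - 10*n + 16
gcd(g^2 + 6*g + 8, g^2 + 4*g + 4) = g + 2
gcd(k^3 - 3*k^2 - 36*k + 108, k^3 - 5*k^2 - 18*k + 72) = k^2 - 9*k + 18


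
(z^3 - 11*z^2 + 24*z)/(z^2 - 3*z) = z - 8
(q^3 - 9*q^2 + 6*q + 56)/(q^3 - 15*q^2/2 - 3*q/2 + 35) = 2*(q - 4)/(2*q - 5)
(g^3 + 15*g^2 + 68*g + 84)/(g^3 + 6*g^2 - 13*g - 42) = (g + 6)/(g - 3)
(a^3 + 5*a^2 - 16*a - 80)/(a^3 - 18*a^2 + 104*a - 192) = (a^2 + 9*a + 20)/(a^2 - 14*a + 48)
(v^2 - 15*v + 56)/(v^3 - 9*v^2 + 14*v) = (v - 8)/(v*(v - 2))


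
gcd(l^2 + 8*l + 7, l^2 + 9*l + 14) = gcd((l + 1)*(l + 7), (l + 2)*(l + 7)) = l + 7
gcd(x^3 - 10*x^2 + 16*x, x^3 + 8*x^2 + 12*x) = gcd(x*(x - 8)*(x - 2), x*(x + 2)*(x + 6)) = x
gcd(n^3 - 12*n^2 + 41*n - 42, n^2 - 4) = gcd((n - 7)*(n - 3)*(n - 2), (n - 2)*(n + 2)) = n - 2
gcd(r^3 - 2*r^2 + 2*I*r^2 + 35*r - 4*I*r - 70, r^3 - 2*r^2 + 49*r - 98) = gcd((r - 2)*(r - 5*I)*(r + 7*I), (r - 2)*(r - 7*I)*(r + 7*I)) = r^2 + r*(-2 + 7*I) - 14*I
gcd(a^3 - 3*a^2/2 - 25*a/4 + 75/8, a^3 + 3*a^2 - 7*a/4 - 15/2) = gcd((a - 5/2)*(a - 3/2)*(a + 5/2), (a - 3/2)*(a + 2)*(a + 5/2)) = a^2 + a - 15/4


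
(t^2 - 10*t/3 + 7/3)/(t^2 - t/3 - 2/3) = (3*t - 7)/(3*t + 2)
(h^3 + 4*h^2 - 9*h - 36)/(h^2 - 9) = h + 4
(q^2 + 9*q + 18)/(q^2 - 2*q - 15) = (q + 6)/(q - 5)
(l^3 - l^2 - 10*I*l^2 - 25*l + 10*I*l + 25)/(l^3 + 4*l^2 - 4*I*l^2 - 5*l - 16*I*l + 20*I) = (l^2 - 10*I*l - 25)/(l^2 + l*(5 - 4*I) - 20*I)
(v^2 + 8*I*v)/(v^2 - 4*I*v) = (v + 8*I)/(v - 4*I)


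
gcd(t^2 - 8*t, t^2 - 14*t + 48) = t - 8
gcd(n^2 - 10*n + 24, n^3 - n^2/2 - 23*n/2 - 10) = n - 4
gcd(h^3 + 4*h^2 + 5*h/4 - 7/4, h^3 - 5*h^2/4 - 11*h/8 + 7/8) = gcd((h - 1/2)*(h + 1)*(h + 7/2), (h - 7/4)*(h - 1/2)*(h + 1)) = h^2 + h/2 - 1/2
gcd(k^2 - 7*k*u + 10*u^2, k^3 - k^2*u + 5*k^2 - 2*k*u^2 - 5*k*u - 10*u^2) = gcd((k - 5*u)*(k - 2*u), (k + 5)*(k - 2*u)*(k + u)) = -k + 2*u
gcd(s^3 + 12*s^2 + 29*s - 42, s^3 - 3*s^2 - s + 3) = s - 1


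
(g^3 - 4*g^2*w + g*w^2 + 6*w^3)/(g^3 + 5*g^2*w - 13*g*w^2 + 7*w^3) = (g^3 - 4*g^2*w + g*w^2 + 6*w^3)/(g^3 + 5*g^2*w - 13*g*w^2 + 7*w^3)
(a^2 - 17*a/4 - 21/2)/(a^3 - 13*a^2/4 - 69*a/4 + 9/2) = (4*a + 7)/(4*a^2 + 11*a - 3)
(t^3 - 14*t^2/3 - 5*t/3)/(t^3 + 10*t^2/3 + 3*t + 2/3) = t*(t - 5)/(t^2 + 3*t + 2)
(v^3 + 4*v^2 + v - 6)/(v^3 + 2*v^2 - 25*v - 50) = (v^2 + 2*v - 3)/(v^2 - 25)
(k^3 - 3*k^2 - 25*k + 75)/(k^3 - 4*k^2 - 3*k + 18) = (k^2 - 25)/(k^2 - k - 6)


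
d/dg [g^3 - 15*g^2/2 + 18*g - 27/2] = 3*g^2 - 15*g + 18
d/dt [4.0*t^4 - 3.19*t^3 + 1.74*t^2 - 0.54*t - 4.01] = 16.0*t^3 - 9.57*t^2 + 3.48*t - 0.54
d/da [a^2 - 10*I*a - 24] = 2*a - 10*I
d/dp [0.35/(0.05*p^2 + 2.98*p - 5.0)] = (-0.035*p - 1.043)/(0.05*p^2 + 2.98*p - 5.0)^2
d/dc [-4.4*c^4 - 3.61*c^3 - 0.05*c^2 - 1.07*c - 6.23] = -17.6*c^3 - 10.83*c^2 - 0.1*c - 1.07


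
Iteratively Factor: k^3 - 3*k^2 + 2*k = (k - 2)*(k^2 - k) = k*(k - 2)*(k - 1)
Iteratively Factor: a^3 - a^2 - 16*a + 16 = (a - 4)*(a^2 + 3*a - 4) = (a - 4)*(a - 1)*(a + 4)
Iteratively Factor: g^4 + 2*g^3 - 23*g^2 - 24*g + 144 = (g - 3)*(g^3 + 5*g^2 - 8*g - 48) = (g - 3)*(g + 4)*(g^2 + g - 12) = (g - 3)*(g + 4)^2*(g - 3)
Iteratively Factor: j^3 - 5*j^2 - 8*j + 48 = (j - 4)*(j^2 - j - 12) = (j - 4)^2*(j + 3)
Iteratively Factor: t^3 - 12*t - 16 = (t - 4)*(t^2 + 4*t + 4) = (t - 4)*(t + 2)*(t + 2)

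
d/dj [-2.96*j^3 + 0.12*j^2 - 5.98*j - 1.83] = -8.88*j^2 + 0.24*j - 5.98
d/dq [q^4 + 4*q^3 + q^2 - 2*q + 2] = 4*q^3 + 12*q^2 + 2*q - 2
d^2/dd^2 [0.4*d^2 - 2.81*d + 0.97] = 0.800000000000000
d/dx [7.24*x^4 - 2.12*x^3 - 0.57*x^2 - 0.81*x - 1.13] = 28.96*x^3 - 6.36*x^2 - 1.14*x - 0.81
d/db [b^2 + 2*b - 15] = 2*b + 2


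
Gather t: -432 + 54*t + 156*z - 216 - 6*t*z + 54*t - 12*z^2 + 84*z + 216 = t*(108 - 6*z) - 12*z^2 + 240*z - 432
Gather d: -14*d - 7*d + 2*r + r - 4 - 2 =-21*d + 3*r - 6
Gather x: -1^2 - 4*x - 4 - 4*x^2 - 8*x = -4*x^2 - 12*x - 5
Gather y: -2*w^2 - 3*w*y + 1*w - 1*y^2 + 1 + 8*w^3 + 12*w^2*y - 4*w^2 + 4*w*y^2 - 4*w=8*w^3 - 6*w^2 - 3*w + y^2*(4*w - 1) + y*(12*w^2 - 3*w) + 1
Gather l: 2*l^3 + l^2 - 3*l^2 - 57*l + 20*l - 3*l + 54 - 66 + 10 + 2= 2*l^3 - 2*l^2 - 40*l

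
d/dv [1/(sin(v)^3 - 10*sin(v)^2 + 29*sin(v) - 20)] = (-3*sin(v)^2 + 20*sin(v) - 29)*cos(v)/(sin(v)^3 - 10*sin(v)^2 + 29*sin(v) - 20)^2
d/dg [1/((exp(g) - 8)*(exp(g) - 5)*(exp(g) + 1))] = -((exp(g) - 8)*(exp(g) - 5) + (exp(g) - 8)*(exp(g) + 1) + (exp(g) - 5)*(exp(g) + 1))/(4*(exp(g) - 8)^2*(exp(g) - 5)^2*cosh(g/2)^2)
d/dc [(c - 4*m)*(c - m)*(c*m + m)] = m*(3*c^2 - 10*c*m + 2*c + 4*m^2 - 5*m)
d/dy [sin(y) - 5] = cos(y)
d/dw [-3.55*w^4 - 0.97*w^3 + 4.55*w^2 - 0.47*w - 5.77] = -14.2*w^3 - 2.91*w^2 + 9.1*w - 0.47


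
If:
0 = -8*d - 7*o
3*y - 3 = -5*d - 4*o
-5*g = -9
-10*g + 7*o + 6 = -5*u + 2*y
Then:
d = 7 - 7*y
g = 9/5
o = 8*y - 8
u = 68/5 - 54*y/5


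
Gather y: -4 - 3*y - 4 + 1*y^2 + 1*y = y^2 - 2*y - 8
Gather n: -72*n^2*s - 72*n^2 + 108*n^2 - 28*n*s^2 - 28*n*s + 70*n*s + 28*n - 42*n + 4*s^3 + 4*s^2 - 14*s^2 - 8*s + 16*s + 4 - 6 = n^2*(36 - 72*s) + n*(-28*s^2 + 42*s - 14) + 4*s^3 - 10*s^2 + 8*s - 2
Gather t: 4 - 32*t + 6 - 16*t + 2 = 12 - 48*t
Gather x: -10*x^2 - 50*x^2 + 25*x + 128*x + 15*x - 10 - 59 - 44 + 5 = -60*x^2 + 168*x - 108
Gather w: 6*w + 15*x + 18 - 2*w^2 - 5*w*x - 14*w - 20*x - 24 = -2*w^2 + w*(-5*x - 8) - 5*x - 6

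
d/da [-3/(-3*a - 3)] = -1/(a + 1)^2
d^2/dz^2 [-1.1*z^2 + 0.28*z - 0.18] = -2.20000000000000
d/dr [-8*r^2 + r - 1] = 1 - 16*r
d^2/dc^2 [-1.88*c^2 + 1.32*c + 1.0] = -3.76000000000000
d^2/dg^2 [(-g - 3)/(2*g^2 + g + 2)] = 2*(-(g + 3)*(4*g + 1)^2 + (6*g + 7)*(2*g^2 + g + 2))/(2*g^2 + g + 2)^3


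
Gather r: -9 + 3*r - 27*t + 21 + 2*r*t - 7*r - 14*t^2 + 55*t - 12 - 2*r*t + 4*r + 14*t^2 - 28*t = 0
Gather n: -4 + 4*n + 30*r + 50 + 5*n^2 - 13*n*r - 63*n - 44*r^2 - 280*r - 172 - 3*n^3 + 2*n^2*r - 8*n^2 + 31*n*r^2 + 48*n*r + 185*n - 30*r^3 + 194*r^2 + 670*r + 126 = -3*n^3 + n^2*(2*r - 3) + n*(31*r^2 + 35*r + 126) - 30*r^3 + 150*r^2 + 420*r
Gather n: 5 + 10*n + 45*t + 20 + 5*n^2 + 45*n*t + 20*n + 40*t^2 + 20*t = 5*n^2 + n*(45*t + 30) + 40*t^2 + 65*t + 25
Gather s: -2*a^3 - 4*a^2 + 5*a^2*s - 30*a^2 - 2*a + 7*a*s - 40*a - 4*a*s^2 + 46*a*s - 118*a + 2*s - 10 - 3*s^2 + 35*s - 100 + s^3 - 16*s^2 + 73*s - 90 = -2*a^3 - 34*a^2 - 160*a + s^3 + s^2*(-4*a - 19) + s*(5*a^2 + 53*a + 110) - 200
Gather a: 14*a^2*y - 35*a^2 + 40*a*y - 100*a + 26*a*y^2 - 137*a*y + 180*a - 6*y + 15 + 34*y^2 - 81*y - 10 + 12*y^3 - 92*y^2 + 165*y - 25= a^2*(14*y - 35) + a*(26*y^2 - 97*y + 80) + 12*y^3 - 58*y^2 + 78*y - 20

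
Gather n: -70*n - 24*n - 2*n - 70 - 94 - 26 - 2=-96*n - 192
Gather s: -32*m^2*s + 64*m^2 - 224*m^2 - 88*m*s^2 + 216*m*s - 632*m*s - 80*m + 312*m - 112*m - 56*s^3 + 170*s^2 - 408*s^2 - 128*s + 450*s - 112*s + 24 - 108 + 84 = -160*m^2 + 120*m - 56*s^3 + s^2*(-88*m - 238) + s*(-32*m^2 - 416*m + 210)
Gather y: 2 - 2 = 0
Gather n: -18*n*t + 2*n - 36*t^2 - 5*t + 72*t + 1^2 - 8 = n*(2 - 18*t) - 36*t^2 + 67*t - 7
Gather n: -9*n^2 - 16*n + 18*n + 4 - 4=-9*n^2 + 2*n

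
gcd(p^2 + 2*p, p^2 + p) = p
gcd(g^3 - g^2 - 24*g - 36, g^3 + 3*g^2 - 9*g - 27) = g + 3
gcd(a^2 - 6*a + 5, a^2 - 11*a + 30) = a - 5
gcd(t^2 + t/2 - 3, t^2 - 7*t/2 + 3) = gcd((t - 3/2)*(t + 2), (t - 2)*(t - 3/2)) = t - 3/2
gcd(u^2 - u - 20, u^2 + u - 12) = u + 4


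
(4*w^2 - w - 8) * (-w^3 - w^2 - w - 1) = -4*w^5 - 3*w^4 + 5*w^3 + 5*w^2 + 9*w + 8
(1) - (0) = 1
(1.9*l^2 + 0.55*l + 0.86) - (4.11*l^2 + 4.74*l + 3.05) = -2.21*l^2 - 4.19*l - 2.19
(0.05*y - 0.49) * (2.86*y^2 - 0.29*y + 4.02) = 0.143*y^3 - 1.4159*y^2 + 0.3431*y - 1.9698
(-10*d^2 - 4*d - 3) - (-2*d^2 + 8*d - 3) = -8*d^2 - 12*d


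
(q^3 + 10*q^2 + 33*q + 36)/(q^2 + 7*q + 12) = q + 3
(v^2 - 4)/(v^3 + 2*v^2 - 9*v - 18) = (v - 2)/(v^2 - 9)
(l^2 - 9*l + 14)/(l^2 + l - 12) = (l^2 - 9*l + 14)/(l^2 + l - 12)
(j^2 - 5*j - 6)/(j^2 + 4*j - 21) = (j^2 - 5*j - 6)/(j^2 + 4*j - 21)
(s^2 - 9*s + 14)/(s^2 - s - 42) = (s - 2)/(s + 6)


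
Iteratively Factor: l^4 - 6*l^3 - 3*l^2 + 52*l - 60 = (l - 2)*(l^3 - 4*l^2 - 11*l + 30) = (l - 2)^2*(l^2 - 2*l - 15) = (l - 5)*(l - 2)^2*(l + 3)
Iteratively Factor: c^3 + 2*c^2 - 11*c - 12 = (c + 1)*(c^2 + c - 12) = (c - 3)*(c + 1)*(c + 4)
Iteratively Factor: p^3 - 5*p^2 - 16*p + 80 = (p + 4)*(p^2 - 9*p + 20) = (p - 5)*(p + 4)*(p - 4)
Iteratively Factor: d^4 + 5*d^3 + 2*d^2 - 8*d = (d + 4)*(d^3 + d^2 - 2*d) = (d - 1)*(d + 4)*(d^2 + 2*d) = d*(d - 1)*(d + 4)*(d + 2)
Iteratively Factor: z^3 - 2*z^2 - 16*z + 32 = (z + 4)*(z^2 - 6*z + 8) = (z - 4)*(z + 4)*(z - 2)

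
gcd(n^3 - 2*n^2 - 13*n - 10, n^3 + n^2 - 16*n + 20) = 1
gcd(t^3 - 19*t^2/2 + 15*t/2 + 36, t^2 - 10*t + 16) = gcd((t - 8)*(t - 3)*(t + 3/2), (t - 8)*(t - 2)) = t - 8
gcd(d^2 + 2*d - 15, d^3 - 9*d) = d - 3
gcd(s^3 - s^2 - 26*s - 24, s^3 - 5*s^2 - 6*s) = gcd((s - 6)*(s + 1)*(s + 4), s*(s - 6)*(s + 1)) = s^2 - 5*s - 6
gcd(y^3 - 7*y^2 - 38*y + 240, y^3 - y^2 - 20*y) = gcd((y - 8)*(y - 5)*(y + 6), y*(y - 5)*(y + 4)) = y - 5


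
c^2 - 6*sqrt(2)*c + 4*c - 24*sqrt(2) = (c + 4)*(c - 6*sqrt(2))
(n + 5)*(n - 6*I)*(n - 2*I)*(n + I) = n^4 + 5*n^3 - 7*I*n^3 - 4*n^2 - 35*I*n^2 - 20*n - 12*I*n - 60*I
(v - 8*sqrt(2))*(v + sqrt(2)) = v^2 - 7*sqrt(2)*v - 16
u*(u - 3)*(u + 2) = u^3 - u^2 - 6*u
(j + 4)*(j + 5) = j^2 + 9*j + 20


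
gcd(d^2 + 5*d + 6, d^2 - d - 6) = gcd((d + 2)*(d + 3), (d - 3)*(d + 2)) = d + 2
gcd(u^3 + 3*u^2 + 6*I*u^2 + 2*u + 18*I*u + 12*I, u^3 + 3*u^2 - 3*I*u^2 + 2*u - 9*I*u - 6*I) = u^2 + 3*u + 2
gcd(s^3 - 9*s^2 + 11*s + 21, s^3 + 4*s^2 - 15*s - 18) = s^2 - 2*s - 3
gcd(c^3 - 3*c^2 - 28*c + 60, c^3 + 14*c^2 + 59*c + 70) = c + 5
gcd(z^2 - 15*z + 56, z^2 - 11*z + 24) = z - 8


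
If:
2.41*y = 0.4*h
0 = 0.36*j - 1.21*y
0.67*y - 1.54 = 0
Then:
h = 13.85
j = 7.73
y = 2.30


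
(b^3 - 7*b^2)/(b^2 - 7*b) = b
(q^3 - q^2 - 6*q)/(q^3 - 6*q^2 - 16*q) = (q - 3)/(q - 8)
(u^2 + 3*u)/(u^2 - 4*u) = (u + 3)/(u - 4)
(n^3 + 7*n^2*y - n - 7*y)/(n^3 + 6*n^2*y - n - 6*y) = (n + 7*y)/(n + 6*y)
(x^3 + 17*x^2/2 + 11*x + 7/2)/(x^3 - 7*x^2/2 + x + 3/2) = (x^2 + 8*x + 7)/(x^2 - 4*x + 3)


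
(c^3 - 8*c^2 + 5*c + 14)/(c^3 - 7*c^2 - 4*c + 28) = (c + 1)/(c + 2)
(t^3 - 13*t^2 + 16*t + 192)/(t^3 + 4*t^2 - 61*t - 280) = (t^2 - 5*t - 24)/(t^2 + 12*t + 35)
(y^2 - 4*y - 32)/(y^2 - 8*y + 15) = (y^2 - 4*y - 32)/(y^2 - 8*y + 15)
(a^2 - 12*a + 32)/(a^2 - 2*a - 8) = (a - 8)/(a + 2)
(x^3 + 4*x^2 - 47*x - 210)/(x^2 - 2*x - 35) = x + 6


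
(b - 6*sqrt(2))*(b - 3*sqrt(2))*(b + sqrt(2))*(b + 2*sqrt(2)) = b^4 - 6*sqrt(2)*b^3 - 14*b^2 + 72*sqrt(2)*b + 144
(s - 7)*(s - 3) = s^2 - 10*s + 21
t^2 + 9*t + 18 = (t + 3)*(t + 6)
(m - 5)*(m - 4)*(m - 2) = m^3 - 11*m^2 + 38*m - 40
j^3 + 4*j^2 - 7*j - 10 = (j - 2)*(j + 1)*(j + 5)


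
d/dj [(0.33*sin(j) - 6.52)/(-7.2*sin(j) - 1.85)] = -47.5545*cos(j)/(7.2*sin(j) + 1.85)^2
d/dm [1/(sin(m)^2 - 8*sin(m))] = 2*(4 - sin(m))*cos(m)/((sin(m) - 8)^2*sin(m)^2)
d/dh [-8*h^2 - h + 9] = -16*h - 1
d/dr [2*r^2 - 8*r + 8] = 4*r - 8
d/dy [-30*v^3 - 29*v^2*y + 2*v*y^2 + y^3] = -29*v^2 + 4*v*y + 3*y^2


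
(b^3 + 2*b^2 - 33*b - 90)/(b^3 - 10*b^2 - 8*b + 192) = (b^2 + 8*b + 15)/(b^2 - 4*b - 32)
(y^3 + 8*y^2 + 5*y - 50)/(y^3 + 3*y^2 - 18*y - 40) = (y^2 + 3*y - 10)/(y^2 - 2*y - 8)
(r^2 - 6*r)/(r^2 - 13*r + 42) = r/(r - 7)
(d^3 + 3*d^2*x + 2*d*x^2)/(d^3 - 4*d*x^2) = (-d - x)/(-d + 2*x)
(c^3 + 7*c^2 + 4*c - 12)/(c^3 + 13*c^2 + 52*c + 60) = (c - 1)/(c + 5)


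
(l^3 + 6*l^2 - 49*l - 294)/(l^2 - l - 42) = l + 7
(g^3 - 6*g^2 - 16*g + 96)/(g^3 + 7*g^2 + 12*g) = (g^2 - 10*g + 24)/(g*(g + 3))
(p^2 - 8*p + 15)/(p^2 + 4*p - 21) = (p - 5)/(p + 7)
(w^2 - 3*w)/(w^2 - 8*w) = (w - 3)/(w - 8)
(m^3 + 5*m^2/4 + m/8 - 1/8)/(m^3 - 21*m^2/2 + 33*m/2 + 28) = (8*m^2 + 2*m - 1)/(4*(2*m^2 - 23*m + 56))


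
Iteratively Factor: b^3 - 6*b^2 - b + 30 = (b + 2)*(b^2 - 8*b + 15) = (b - 3)*(b + 2)*(b - 5)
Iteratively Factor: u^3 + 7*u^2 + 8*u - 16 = (u + 4)*(u^2 + 3*u - 4) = (u - 1)*(u + 4)*(u + 4)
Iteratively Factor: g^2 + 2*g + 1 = (g + 1)*(g + 1)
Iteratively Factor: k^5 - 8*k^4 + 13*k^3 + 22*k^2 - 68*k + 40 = (k + 2)*(k^4 - 10*k^3 + 33*k^2 - 44*k + 20) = (k - 2)*(k + 2)*(k^3 - 8*k^2 + 17*k - 10) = (k - 2)^2*(k + 2)*(k^2 - 6*k + 5) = (k - 2)^2*(k - 1)*(k + 2)*(k - 5)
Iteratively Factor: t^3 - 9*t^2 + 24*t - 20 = (t - 5)*(t^2 - 4*t + 4) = (t - 5)*(t - 2)*(t - 2)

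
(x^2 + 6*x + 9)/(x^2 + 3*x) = (x + 3)/x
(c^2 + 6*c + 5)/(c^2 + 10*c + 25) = (c + 1)/(c + 5)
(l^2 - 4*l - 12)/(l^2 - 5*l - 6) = (l + 2)/(l + 1)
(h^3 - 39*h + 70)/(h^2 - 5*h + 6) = (h^2 + 2*h - 35)/(h - 3)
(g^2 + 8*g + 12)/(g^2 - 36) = (g + 2)/(g - 6)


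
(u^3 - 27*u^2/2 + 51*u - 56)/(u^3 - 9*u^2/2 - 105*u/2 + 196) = (u - 2)/(u + 7)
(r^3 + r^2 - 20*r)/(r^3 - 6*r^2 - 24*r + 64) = r*(r^2 + r - 20)/(r^3 - 6*r^2 - 24*r + 64)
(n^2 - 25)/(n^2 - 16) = (n^2 - 25)/(n^2 - 16)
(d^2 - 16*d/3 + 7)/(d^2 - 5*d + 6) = (d - 7/3)/(d - 2)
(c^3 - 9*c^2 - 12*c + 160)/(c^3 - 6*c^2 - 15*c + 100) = (c - 8)/(c - 5)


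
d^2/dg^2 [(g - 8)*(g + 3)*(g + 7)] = 6*g + 4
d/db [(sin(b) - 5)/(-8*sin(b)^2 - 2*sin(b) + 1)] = (8*sin(b)^2 - 80*sin(b) - 9)*cos(b)/((2*sin(b) + 1)^2*(4*sin(b) - 1)^2)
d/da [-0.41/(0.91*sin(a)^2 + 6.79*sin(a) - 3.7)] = (0.7462*sin(a) + 2.7839)*cos(a)/(0.91*sin(a)^2 + 6.79*sin(a) - 3.7)^2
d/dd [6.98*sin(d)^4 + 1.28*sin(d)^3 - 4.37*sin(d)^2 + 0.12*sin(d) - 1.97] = (27.92*sin(d)^3 + 3.84*sin(d)^2 - 8.74*sin(d) + 0.12)*cos(d)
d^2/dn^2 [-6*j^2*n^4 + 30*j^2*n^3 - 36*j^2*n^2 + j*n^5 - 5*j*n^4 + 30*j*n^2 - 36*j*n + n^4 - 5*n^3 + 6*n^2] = -72*j^2*n^2 + 180*j^2*n - 72*j^2 + 20*j*n^3 - 60*j*n^2 + 60*j + 12*n^2 - 30*n + 12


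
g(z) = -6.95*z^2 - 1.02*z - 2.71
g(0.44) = -4.50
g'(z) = -13.9*z - 1.02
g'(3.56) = -50.50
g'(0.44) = -7.14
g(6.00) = -259.03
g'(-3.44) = 46.80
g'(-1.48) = 19.55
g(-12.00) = -991.27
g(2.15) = -37.03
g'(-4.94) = 67.65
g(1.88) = -29.19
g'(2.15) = -30.90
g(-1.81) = -23.63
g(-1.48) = -16.42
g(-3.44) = -81.44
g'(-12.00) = 165.78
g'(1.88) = -27.15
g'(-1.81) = 24.14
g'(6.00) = -84.42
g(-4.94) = -167.28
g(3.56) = -94.42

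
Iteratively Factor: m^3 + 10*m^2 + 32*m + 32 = (m + 4)*(m^2 + 6*m + 8) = (m + 4)^2*(m + 2)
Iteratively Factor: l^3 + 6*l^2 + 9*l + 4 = (l + 4)*(l^2 + 2*l + 1) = (l + 1)*(l + 4)*(l + 1)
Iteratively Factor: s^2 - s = (s)*(s - 1)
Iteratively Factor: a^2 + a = (a)*(a + 1)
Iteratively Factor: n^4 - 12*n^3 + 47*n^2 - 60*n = (n - 5)*(n^3 - 7*n^2 + 12*n) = n*(n - 5)*(n^2 - 7*n + 12) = n*(n - 5)*(n - 3)*(n - 4)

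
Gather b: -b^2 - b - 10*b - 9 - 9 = -b^2 - 11*b - 18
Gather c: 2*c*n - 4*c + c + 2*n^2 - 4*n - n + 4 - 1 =c*(2*n - 3) + 2*n^2 - 5*n + 3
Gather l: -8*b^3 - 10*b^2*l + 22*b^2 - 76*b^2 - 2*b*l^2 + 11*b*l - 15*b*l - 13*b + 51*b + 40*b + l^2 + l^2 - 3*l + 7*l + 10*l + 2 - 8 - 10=-8*b^3 - 54*b^2 + 78*b + l^2*(2 - 2*b) + l*(-10*b^2 - 4*b + 14) - 16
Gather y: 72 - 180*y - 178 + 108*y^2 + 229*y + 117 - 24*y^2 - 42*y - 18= 84*y^2 + 7*y - 7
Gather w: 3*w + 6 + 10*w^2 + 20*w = 10*w^2 + 23*w + 6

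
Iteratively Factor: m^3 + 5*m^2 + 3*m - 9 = (m - 1)*(m^2 + 6*m + 9) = (m - 1)*(m + 3)*(m + 3)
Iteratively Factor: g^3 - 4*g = (g)*(g^2 - 4) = g*(g + 2)*(g - 2)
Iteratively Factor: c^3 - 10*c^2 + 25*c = (c - 5)*(c^2 - 5*c) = c*(c - 5)*(c - 5)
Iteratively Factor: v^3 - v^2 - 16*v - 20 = (v - 5)*(v^2 + 4*v + 4) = (v - 5)*(v + 2)*(v + 2)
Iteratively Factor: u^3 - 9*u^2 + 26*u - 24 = (u - 3)*(u^2 - 6*u + 8) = (u - 4)*(u - 3)*(u - 2)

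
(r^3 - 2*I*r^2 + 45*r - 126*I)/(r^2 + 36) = (r^2 + 4*I*r + 21)/(r + 6*I)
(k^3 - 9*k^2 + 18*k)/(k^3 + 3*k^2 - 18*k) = (k - 6)/(k + 6)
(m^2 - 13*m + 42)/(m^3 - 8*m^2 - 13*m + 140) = (m - 6)/(m^2 - m - 20)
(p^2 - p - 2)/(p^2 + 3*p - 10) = (p + 1)/(p + 5)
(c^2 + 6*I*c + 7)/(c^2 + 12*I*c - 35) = (c - I)/(c + 5*I)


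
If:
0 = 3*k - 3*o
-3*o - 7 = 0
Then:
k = -7/3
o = -7/3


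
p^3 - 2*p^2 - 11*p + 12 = (p - 4)*(p - 1)*(p + 3)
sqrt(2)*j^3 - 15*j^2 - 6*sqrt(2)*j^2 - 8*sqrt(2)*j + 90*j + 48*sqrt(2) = (j - 6)*(j - 8*sqrt(2))*(sqrt(2)*j + 1)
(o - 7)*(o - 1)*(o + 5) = o^3 - 3*o^2 - 33*o + 35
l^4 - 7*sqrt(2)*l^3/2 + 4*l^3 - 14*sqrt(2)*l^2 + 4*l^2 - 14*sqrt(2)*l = l*(l + 2)^2*(l - 7*sqrt(2)/2)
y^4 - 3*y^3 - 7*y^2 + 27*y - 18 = (y - 3)*(y - 2)*(y - 1)*(y + 3)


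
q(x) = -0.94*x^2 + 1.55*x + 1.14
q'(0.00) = 1.55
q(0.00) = 1.14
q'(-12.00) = 24.11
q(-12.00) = -152.82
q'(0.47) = 0.67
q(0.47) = 1.66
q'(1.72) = -1.68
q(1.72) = 1.03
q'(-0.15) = 1.83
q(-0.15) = 0.89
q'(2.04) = -2.29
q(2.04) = 0.39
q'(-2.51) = 6.27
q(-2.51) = -8.67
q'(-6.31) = 13.41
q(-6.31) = -46.07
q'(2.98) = -4.05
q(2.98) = -2.59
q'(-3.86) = 8.81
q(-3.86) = -18.85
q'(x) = 1.55 - 1.88*x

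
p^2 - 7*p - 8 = (p - 8)*(p + 1)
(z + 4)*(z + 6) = z^2 + 10*z + 24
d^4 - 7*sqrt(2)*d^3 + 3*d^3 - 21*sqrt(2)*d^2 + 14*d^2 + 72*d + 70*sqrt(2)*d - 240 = (d - 2)*(d + 5)*(d - 4*sqrt(2))*(d - 3*sqrt(2))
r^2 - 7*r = r*(r - 7)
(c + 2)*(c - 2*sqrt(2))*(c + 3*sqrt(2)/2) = c^3 - sqrt(2)*c^2/2 + 2*c^2 - 6*c - sqrt(2)*c - 12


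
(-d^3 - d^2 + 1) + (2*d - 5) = -d^3 - d^2 + 2*d - 4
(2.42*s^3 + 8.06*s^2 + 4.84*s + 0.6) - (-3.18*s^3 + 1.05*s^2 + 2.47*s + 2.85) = 5.6*s^3 + 7.01*s^2 + 2.37*s - 2.25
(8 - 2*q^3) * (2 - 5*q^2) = 10*q^5 - 4*q^3 - 40*q^2 + 16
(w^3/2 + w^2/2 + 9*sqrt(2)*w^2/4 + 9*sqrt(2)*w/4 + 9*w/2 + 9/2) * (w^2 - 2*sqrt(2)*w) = w^5/2 + w^4/2 + 5*sqrt(2)*w^4/4 - 9*w^3/2 + 5*sqrt(2)*w^3/4 - 9*sqrt(2)*w^2 - 9*w^2/2 - 9*sqrt(2)*w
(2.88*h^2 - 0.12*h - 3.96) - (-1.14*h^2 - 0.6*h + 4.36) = 4.02*h^2 + 0.48*h - 8.32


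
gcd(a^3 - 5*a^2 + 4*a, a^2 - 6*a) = a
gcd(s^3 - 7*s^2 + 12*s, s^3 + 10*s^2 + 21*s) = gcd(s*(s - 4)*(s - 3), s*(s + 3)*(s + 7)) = s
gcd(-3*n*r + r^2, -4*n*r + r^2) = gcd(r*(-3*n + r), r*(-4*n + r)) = r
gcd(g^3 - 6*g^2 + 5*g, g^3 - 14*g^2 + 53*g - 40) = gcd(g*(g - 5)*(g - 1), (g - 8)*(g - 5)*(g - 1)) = g^2 - 6*g + 5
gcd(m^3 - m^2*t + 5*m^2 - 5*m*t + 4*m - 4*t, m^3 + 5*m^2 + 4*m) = m^2 + 5*m + 4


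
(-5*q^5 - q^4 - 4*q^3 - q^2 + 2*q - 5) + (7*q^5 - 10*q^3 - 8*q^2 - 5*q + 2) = 2*q^5 - q^4 - 14*q^3 - 9*q^2 - 3*q - 3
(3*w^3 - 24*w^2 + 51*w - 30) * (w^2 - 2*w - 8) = 3*w^5 - 30*w^4 + 75*w^3 + 60*w^2 - 348*w + 240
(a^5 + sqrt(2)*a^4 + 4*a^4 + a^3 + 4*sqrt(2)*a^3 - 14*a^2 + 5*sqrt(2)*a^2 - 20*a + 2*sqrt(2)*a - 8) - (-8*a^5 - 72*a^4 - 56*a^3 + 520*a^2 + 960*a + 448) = 9*a^5 + sqrt(2)*a^4 + 76*a^4 + 4*sqrt(2)*a^3 + 57*a^3 - 534*a^2 + 5*sqrt(2)*a^2 - 980*a + 2*sqrt(2)*a - 456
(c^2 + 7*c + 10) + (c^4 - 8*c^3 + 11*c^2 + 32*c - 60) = c^4 - 8*c^3 + 12*c^2 + 39*c - 50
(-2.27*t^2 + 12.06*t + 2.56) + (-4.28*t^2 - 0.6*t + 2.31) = -6.55*t^2 + 11.46*t + 4.87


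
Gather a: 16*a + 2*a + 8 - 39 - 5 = 18*a - 36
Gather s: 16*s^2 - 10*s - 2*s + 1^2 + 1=16*s^2 - 12*s + 2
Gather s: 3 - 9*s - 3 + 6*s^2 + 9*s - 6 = 6*s^2 - 6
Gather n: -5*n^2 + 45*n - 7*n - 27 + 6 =-5*n^2 + 38*n - 21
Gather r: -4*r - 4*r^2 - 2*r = -4*r^2 - 6*r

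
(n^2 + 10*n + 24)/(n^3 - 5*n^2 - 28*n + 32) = (n + 6)/(n^2 - 9*n + 8)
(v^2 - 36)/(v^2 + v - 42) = (v + 6)/(v + 7)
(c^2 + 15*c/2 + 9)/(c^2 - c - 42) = (c + 3/2)/(c - 7)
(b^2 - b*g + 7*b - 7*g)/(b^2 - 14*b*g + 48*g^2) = (b^2 - b*g + 7*b - 7*g)/(b^2 - 14*b*g + 48*g^2)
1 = 1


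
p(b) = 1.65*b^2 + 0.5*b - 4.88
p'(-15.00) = -49.00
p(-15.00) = 358.87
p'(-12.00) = -39.10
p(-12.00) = 226.72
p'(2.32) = 8.16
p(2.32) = 5.16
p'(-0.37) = -0.72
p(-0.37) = -4.84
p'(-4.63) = -14.78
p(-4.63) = 28.18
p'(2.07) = 7.33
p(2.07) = 3.23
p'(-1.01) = -2.83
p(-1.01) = -3.70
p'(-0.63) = -1.58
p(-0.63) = -4.54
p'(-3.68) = -11.64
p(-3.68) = 15.62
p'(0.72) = 2.88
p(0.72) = -3.66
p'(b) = 3.3*b + 0.5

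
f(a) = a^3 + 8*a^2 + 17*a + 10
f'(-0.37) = 11.49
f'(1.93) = 59.05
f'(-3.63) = -1.55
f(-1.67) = -0.74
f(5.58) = 527.69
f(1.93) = 79.80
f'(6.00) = 221.00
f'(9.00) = 404.00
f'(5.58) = 199.69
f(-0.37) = 4.75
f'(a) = 3*a^2 + 16*a + 17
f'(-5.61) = 21.66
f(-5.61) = -10.15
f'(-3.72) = -1.00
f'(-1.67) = -1.35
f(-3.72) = 5.99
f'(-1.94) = -2.75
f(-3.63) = 5.87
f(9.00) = 1540.00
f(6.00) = 616.00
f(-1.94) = -0.17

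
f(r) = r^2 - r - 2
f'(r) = 2*r - 1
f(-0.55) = -1.15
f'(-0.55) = -2.10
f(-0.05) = -1.95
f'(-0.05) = -1.10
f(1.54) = -1.17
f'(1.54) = 2.08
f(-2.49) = 6.69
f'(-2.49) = -5.98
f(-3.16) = 11.15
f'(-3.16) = -7.32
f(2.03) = 0.09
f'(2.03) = 3.06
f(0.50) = -2.25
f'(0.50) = 0.00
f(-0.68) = -0.86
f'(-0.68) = -2.36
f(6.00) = 28.00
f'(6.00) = 11.00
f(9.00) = 70.00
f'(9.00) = 17.00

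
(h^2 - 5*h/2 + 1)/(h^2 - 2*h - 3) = (-h^2 + 5*h/2 - 1)/(-h^2 + 2*h + 3)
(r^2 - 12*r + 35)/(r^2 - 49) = (r - 5)/(r + 7)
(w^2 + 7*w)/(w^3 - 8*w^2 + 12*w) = (w + 7)/(w^2 - 8*w + 12)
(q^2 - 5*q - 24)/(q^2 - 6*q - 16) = (q + 3)/(q + 2)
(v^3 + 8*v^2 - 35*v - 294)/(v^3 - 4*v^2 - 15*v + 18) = (v^2 + 14*v + 49)/(v^2 + 2*v - 3)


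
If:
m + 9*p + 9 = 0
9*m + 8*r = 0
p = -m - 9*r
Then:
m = -72/665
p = -657/665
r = 81/665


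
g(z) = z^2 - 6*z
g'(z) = 2*z - 6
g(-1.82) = 14.23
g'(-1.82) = -9.64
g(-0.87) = 5.98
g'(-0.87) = -7.74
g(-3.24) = 29.94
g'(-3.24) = -12.48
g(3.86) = -8.26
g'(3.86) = 1.72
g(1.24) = -5.90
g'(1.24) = -3.52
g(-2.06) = 16.60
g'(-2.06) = -10.12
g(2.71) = -8.92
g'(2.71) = -0.58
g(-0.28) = 1.76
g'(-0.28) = -6.56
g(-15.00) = 315.00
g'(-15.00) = -36.00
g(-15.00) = 315.00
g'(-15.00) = -36.00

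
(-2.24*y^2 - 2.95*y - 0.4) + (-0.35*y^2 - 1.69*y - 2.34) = -2.59*y^2 - 4.64*y - 2.74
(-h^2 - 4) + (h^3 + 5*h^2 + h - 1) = h^3 + 4*h^2 + h - 5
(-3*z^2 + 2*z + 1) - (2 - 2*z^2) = -z^2 + 2*z - 1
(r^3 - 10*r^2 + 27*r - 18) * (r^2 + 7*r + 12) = r^5 - 3*r^4 - 31*r^3 + 51*r^2 + 198*r - 216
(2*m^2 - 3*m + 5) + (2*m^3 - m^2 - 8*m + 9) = 2*m^3 + m^2 - 11*m + 14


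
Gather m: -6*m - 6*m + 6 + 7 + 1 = 14 - 12*m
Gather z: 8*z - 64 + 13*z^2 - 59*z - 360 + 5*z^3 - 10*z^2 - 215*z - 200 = 5*z^3 + 3*z^2 - 266*z - 624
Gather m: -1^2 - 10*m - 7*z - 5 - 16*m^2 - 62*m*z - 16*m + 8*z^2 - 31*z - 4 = -16*m^2 + m*(-62*z - 26) + 8*z^2 - 38*z - 10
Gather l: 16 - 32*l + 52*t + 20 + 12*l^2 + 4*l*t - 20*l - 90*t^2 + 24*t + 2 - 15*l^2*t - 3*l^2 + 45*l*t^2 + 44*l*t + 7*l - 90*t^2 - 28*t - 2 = l^2*(9 - 15*t) + l*(45*t^2 + 48*t - 45) - 180*t^2 + 48*t + 36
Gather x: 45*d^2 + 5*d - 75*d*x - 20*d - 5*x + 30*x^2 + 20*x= 45*d^2 - 15*d + 30*x^2 + x*(15 - 75*d)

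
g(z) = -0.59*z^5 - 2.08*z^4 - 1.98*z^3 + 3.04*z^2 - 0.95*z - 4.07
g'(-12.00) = -47723.51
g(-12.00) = 107546.53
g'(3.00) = -499.76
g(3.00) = -344.87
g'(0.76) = -4.40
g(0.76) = -4.75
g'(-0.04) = -1.20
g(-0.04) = -4.03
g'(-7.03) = -4651.80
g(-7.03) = 5890.96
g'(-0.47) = -4.40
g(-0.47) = -2.83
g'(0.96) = -10.45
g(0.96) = -6.18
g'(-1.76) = -13.00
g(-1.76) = 7.82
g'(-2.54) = -41.16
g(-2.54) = 26.20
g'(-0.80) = -6.56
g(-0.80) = -1.01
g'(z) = -2.95*z^4 - 8.32*z^3 - 5.94*z^2 + 6.08*z - 0.95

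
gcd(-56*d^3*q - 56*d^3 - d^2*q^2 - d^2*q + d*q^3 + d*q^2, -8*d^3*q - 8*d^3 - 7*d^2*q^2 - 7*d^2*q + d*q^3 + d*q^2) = -8*d^2*q - 8*d^2 + d*q^2 + d*q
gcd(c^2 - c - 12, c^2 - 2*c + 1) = 1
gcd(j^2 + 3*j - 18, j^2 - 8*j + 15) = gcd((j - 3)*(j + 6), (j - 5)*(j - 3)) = j - 3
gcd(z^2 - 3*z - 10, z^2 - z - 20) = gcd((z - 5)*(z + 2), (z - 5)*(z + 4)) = z - 5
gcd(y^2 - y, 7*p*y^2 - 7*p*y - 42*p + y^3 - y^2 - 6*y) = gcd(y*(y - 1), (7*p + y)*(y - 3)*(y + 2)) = 1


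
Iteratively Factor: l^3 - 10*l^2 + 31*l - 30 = (l - 3)*(l^2 - 7*l + 10) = (l - 3)*(l - 2)*(l - 5)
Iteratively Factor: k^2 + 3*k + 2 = (k + 1)*(k + 2)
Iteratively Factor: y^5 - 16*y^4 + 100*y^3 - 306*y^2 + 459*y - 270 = (y - 3)*(y^4 - 13*y^3 + 61*y^2 - 123*y + 90) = (y - 5)*(y - 3)*(y^3 - 8*y^2 + 21*y - 18) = (y - 5)*(y - 3)^2*(y^2 - 5*y + 6) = (y - 5)*(y - 3)^2*(y - 2)*(y - 3)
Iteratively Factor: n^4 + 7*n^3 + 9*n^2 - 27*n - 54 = (n + 3)*(n^3 + 4*n^2 - 3*n - 18) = (n - 2)*(n + 3)*(n^2 + 6*n + 9) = (n - 2)*(n + 3)^2*(n + 3)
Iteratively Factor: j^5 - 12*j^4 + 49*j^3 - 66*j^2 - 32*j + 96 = (j - 4)*(j^4 - 8*j^3 + 17*j^2 + 2*j - 24) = (j - 4)^2*(j^3 - 4*j^2 + j + 6) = (j - 4)^2*(j - 2)*(j^2 - 2*j - 3) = (j - 4)^2*(j - 2)*(j + 1)*(j - 3)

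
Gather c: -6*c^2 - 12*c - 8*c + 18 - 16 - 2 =-6*c^2 - 20*c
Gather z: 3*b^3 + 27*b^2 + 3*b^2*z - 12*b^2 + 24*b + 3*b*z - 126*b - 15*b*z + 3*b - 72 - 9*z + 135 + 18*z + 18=3*b^3 + 15*b^2 - 99*b + z*(3*b^2 - 12*b + 9) + 81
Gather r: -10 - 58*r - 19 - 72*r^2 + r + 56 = -72*r^2 - 57*r + 27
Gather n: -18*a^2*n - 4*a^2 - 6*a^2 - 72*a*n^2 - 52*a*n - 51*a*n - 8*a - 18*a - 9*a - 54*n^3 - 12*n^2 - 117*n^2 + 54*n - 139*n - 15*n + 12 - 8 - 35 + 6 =-10*a^2 - 35*a - 54*n^3 + n^2*(-72*a - 129) + n*(-18*a^2 - 103*a - 100) - 25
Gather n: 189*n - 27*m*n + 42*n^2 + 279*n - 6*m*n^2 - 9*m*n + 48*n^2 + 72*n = n^2*(90 - 6*m) + n*(540 - 36*m)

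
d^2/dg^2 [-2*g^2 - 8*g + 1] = -4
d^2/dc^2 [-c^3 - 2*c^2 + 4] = -6*c - 4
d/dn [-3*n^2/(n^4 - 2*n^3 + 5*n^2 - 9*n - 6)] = 3*n*(2*n^4 - 2*n^3 + 9*n + 12)/(n^8 - 4*n^7 + 14*n^6 - 38*n^5 + 49*n^4 - 66*n^3 + 21*n^2 + 108*n + 36)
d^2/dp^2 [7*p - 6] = 0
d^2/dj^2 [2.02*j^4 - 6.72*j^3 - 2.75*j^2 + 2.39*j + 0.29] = 24.24*j^2 - 40.32*j - 5.5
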